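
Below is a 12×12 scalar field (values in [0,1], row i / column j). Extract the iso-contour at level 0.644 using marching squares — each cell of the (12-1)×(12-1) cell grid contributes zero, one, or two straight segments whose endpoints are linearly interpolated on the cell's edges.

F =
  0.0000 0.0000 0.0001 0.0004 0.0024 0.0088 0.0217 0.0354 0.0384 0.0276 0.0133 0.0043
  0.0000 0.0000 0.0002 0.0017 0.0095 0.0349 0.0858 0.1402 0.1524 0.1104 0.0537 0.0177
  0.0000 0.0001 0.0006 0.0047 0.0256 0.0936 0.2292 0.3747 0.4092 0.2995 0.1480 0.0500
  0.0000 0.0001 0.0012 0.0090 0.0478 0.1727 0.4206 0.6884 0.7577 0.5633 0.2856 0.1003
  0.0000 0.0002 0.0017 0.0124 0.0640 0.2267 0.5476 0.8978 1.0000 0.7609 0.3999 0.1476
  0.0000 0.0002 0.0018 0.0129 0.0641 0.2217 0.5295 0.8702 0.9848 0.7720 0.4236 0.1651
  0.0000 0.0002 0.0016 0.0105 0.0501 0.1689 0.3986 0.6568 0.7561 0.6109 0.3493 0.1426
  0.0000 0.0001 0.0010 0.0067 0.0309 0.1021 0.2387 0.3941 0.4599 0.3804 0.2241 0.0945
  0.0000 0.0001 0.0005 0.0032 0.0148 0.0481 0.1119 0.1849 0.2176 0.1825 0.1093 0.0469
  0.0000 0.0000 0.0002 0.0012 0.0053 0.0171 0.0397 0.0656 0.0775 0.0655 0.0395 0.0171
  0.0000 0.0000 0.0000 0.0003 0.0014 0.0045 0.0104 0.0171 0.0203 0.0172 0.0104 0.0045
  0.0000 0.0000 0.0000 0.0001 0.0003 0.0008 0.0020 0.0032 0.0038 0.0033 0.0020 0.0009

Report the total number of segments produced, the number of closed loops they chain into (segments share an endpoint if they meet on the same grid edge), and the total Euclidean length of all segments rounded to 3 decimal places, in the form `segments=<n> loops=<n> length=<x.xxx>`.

segments=14 loops=1 length=10.648

cell (2,6): code 0100 → (2.858,7.000)–(3.000,6.834)
cell (2,7): code 1100 → (2.674,8.000)–(2.858,7.000)
cell (2,8): code 1000 → (3.000,8.585)–(2.674,8.000)
cell (3,6): code 0110 → (3.000,6.834)–(4.000,6.275)
cell (3,8): code 1101 → (3.408,9.000)–(3.000,8.585)
cell (3,9): code 1000 → (4.000,9.324)–(3.408,9.000)
cell (4,6): code 0110 → (4.000,6.275)–(5.000,6.336)
cell (4,9): code 1001 → (5.000,9.367)–(4.000,9.324)
cell (5,6): code 0110 → (5.000,6.336)–(6.000,6.950)
cell (5,8): code 1011 → (6.000,8.772)–(5.795,9.000)
cell (5,9): code 0001 → (5.795,9.000)–(5.000,9.367)
cell (6,6): code 0010 → (6.000,6.950)–(6.049,7.000)
cell (6,7): code 0011 → (6.049,7.000)–(6.378,8.000)
cell (6,8): code 0001 → (6.378,8.000)–(6.000,8.772)
total: 14 segments, chained into 1 closed loop(s), length Σ = 10.647971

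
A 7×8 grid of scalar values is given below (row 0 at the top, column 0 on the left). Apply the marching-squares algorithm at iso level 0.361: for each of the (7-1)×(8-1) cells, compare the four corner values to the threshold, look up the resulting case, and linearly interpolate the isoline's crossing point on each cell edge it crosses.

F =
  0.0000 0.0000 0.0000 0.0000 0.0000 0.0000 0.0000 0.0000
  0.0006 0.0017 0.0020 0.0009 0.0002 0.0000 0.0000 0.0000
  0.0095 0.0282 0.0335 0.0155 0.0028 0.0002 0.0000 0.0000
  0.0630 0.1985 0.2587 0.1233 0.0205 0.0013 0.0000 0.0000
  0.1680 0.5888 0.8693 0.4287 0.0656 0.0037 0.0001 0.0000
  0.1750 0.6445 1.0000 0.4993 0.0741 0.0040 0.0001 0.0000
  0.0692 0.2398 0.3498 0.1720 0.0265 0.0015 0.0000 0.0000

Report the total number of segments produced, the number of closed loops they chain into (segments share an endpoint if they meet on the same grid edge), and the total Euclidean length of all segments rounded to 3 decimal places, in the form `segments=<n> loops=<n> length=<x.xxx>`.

cell (3,0): code 0100 → (3.416,1.000)–(4.000,0.459)
cell (3,1): code 1100 → (3.168,2.000)–(3.416,1.000)
cell (3,2): code 1100 → (3.778,3.000)–(3.168,2.000)
cell (3,3): code 1000 → (4.000,3.186)–(3.778,3.000)
cell (4,0): code 0110 → (4.000,0.459)–(5.000,0.396)
cell (4,3): code 1001 → (5.000,3.325)–(4.000,3.186)
cell (5,0): code 0010 → (5.000,0.396)–(5.701,1.000)
cell (5,1): code 0011 → (5.701,1.000)–(5.983,2.000)
cell (5,2): code 0011 → (5.983,2.000)–(5.423,3.000)
cell (5,3): code 0001 → (5.423,3.000)–(5.000,3.325)
total: 10 segments, chained into 1 closed loop(s), length Σ = 8.942910

segments=10 loops=1 length=8.943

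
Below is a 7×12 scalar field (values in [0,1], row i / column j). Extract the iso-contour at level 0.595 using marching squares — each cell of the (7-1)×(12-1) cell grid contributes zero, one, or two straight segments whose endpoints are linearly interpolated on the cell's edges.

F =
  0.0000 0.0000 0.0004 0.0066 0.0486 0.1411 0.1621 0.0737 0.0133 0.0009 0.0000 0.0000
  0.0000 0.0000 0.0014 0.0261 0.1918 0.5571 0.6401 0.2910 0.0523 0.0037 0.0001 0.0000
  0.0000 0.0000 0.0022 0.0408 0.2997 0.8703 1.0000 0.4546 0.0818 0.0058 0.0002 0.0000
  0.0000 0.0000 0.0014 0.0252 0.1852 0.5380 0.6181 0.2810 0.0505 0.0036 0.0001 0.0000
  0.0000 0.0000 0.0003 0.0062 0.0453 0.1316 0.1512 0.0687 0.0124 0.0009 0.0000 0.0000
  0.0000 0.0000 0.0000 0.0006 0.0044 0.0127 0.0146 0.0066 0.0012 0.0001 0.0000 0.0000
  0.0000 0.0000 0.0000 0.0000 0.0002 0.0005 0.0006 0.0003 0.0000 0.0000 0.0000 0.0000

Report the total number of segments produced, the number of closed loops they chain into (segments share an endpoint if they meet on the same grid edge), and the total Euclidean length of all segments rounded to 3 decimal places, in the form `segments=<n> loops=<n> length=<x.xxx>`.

cell (0,5): code 0100 → (0.906,6.000)–(1.000,5.457)
cell (0,6): code 1000 → (1.000,6.129)–(0.906,6.000)
cell (1,4): code 0100 → (1.121,5.000)–(2.000,4.518)
cell (1,5): code 1110 → (1.000,5.457)–(1.121,5.000)
cell (1,6): code 1001 → (2.000,6.743)–(1.000,6.129)
cell (2,4): code 0010 → (2.000,4.518)–(2.828,5.000)
cell (2,5): code 0111 → (2.828,5.000)–(3.000,5.712)
cell (2,6): code 1001 → (3.000,6.069)–(2.000,6.743)
cell (3,5): code 0010 → (3.000,5.712)–(3.049,6.000)
cell (3,6): code 0001 → (3.049,6.000)–(3.000,6.069)
total: 10 segments, chained into 1 closed loop(s), length Σ = 6.633495

segments=10 loops=1 length=6.633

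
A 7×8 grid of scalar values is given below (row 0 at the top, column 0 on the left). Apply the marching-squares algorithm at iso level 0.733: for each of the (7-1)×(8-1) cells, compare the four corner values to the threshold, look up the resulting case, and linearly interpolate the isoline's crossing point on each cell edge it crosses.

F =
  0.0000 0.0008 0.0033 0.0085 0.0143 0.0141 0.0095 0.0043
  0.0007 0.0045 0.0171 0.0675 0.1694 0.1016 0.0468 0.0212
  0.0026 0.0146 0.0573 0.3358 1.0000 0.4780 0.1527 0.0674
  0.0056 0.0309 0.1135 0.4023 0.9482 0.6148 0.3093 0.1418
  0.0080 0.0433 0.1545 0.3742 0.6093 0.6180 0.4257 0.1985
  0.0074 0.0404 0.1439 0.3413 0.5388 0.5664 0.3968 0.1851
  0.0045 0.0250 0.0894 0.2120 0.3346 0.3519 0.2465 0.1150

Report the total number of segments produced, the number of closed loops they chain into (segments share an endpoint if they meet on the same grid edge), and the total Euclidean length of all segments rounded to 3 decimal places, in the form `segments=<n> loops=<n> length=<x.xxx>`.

segments=6 loops=1 length=4.781

cell (1,3): code 0100 → (1.679,4.000)–(2.000,3.598)
cell (1,4): code 1000 → (2.000,4.511)–(1.679,4.000)
cell (2,3): code 0110 → (2.000,3.598)–(3.000,3.606)
cell (2,4): code 1001 → (3.000,4.645)–(2.000,4.511)
cell (3,3): code 0010 → (3.000,3.606)–(3.635,4.000)
cell (3,4): code 0001 → (3.635,4.000)–(3.000,4.645)
total: 6 segments, chained into 1 closed loop(s), length Σ = 4.780661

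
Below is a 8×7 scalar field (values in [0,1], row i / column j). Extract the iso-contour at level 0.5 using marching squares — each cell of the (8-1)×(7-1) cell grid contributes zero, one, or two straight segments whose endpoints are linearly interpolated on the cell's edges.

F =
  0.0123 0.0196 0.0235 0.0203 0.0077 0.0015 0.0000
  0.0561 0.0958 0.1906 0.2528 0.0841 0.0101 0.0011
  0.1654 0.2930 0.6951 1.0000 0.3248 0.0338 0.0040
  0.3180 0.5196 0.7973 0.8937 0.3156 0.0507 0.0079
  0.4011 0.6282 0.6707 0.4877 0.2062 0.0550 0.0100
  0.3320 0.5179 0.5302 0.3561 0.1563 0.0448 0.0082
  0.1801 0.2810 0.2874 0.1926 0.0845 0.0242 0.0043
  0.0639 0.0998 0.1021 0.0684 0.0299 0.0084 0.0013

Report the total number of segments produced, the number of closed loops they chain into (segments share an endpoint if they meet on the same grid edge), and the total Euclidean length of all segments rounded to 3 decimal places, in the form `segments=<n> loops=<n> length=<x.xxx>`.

segments=14 loops=1 length=10.897

cell (1,1): code 0100 → (1.613,2.000)–(2.000,1.515)
cell (1,2): code 1100 → (1.331,3.000)–(1.613,2.000)
cell (1,3): code 1000 → (2.000,3.741)–(1.331,3.000)
cell (2,0): code 0100 → (2.914,1.000)–(3.000,0.903)
cell (2,1): code 1110 → (2.000,1.515)–(2.914,1.000)
cell (2,3): code 1001 → (3.000,3.681)–(2.000,3.741)
cell (3,0): code 0110 → (3.000,0.903)–(4.000,0.435)
cell (3,2): code 1011 → (4.000,2.933)–(3.970,3.000)
cell (3,3): code 0001 → (3.970,3.000)–(3.000,3.681)
cell (4,0): code 0110 → (4.000,0.435)–(5.000,0.904)
cell (4,2): code 1001 → (5.000,2.173)–(4.000,2.933)
cell (5,0): code 0010 → (5.000,0.904)–(5.076,1.000)
cell (5,1): code 0011 → (5.076,1.000)–(5.124,2.000)
cell (5,2): code 0001 → (5.124,2.000)–(5.000,2.173)
total: 14 segments, chained into 1 closed loop(s), length Σ = 10.897444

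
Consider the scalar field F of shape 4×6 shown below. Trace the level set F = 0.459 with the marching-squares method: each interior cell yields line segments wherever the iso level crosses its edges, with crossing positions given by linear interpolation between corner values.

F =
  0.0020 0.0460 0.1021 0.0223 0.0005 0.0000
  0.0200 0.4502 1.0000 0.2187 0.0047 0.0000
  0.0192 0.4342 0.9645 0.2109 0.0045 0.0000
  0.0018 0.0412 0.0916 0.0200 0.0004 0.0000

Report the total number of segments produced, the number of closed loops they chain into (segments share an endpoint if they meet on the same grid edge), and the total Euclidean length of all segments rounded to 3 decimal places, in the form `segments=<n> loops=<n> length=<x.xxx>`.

cell (0,1): code 0100 → (0.397,2.000)–(1.000,1.016)
cell (0,2): code 1000 → (1.000,2.692)–(0.397,2.000)
cell (1,1): code 0110 → (1.000,1.016)–(2.000,1.047)
cell (1,2): code 1001 → (2.000,2.671)–(1.000,2.692)
cell (2,1): code 0010 → (2.000,1.047)–(2.579,2.000)
cell (2,2): code 0001 → (2.579,2.000)–(2.000,2.671)
total: 6 segments, chained into 1 closed loop(s), length Σ = 6.073920

segments=6 loops=1 length=6.074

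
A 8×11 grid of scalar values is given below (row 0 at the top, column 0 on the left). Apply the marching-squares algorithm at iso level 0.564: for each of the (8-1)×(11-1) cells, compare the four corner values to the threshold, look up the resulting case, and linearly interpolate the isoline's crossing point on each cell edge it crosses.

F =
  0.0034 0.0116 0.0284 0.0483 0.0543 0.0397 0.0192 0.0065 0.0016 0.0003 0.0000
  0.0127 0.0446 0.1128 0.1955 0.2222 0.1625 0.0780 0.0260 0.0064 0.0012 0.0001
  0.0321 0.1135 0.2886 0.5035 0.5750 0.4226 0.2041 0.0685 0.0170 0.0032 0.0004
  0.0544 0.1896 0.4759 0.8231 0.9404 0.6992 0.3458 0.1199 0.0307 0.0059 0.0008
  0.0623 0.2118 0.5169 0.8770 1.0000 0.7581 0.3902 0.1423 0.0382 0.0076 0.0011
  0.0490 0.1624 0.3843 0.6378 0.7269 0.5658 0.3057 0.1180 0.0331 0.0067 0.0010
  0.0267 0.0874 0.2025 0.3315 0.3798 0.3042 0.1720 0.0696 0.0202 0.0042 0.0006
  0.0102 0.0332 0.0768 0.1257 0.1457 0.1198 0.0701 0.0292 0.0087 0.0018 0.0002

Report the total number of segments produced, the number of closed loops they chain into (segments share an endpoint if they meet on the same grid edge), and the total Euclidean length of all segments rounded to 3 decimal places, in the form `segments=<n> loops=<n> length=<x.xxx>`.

cell (1,3): code 0100 → (1.969,4.000)–(2.000,3.846)
cell (1,4): code 1000 → (2.000,4.072)–(1.969,4.000)
cell (2,2): code 0100 → (2.189,3.000)–(3.000,2.254)
cell (2,3): code 1110 → (2.000,3.846)–(2.189,3.000)
cell (2,4): code 1101 → (2.511,5.000)–(2.000,4.072)
cell (2,5): code 1000 → (3.000,5.383)–(2.511,5.000)
cell (3,2): code 0110 → (3.000,2.254)–(4.000,2.131)
cell (3,5): code 1001 → (4.000,5.528)–(3.000,5.383)
cell (4,2): code 0110 → (4.000,2.131)–(5.000,2.709)
cell (4,5): code 1001 → (5.000,5.007)–(4.000,5.528)
cell (5,2): code 0010 → (5.000,2.709)–(5.241,3.000)
cell (5,3): code 0011 → (5.241,3.000)–(5.469,4.000)
cell (5,4): code 0011 → (5.469,4.000)–(5.007,5.000)
cell (5,5): code 0001 → (5.007,5.000)–(5.000,5.007)
total: 14 segments, chained into 1 closed loop(s), length Σ = 10.700219

segments=14 loops=1 length=10.700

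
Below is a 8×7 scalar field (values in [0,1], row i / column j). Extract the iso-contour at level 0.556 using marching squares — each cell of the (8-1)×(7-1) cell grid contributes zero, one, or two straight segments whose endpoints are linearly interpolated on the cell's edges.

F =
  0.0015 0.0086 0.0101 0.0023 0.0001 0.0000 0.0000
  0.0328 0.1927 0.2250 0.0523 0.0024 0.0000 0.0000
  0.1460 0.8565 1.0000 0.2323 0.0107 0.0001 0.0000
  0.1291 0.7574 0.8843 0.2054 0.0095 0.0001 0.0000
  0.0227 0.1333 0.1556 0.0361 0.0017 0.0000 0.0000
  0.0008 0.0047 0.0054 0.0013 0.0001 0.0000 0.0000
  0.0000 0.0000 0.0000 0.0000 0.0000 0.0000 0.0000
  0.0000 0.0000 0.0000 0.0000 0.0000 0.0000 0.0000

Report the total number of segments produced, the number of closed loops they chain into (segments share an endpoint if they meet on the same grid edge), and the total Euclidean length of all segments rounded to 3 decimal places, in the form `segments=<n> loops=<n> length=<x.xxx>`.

cell (1,0): code 0100 → (1.547,1.000)–(2.000,0.577)
cell (1,1): code 1100 → (1.427,2.000)–(1.547,1.000)
cell (1,2): code 1000 → (2.000,2.578)–(1.427,2.000)
cell (2,0): code 0110 → (2.000,0.577)–(3.000,0.679)
cell (2,2): code 1001 → (3.000,2.484)–(2.000,2.578)
cell (3,0): code 0010 → (3.000,0.679)–(3.323,1.000)
cell (3,1): code 0011 → (3.323,1.000)–(3.451,2.000)
cell (3,2): code 0001 → (3.451,2.000)–(3.000,2.484)
total: 8 segments, chained into 1 closed loop(s), length Σ = 6.574416

segments=8 loops=1 length=6.574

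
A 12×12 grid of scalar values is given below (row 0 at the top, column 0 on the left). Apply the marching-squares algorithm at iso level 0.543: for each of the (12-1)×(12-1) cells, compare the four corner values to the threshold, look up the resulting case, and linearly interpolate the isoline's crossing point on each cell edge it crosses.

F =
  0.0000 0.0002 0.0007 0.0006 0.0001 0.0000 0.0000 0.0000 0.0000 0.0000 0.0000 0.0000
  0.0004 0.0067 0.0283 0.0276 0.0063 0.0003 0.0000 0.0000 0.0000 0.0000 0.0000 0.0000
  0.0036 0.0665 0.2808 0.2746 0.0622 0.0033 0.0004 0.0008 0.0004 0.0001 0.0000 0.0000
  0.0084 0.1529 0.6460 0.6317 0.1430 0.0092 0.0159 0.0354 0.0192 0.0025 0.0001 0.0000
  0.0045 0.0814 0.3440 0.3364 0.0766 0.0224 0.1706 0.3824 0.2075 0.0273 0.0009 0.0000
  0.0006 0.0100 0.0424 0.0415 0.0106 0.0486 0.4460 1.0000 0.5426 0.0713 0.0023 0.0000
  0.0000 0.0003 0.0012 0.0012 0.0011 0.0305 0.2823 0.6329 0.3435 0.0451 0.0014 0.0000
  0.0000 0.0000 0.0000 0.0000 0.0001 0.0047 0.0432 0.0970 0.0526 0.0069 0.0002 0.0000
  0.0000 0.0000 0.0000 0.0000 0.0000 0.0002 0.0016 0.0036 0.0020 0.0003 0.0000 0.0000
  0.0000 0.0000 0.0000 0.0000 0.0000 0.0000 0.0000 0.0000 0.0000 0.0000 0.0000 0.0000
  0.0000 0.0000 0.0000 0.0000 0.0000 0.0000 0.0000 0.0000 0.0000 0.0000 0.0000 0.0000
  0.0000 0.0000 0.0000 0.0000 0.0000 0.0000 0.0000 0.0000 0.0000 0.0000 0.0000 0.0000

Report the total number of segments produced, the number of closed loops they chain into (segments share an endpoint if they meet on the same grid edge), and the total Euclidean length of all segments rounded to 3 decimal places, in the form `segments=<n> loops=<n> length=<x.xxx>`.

cell (2,1): code 0100 → (2.718,2.000)–(3.000,1.791)
cell (2,2): code 1100 → (2.752,3.000)–(2.718,2.000)
cell (2,3): code 1000 → (3.000,3.182)–(2.752,3.000)
cell (3,1): code 0010 → (3.000,1.791)–(3.341,2.000)
cell (3,2): code 0011 → (3.341,2.000)–(3.300,3.000)
cell (3,3): code 0001 → (3.300,3.000)–(3.000,3.182)
cell (4,6): code 0100 → (4.260,7.000)–(5.000,6.175)
cell (4,7): code 1000 → (5.000,7.999)–(4.260,7.000)
cell (5,6): code 0110 → (5.000,6.175)–(6.000,6.744)
cell (5,7): code 1001 → (6.000,7.311)–(5.000,7.999)
cell (6,6): code 0010 → (6.000,6.744)–(6.168,7.000)
cell (6,7): code 0001 → (6.168,7.000)–(6.000,7.311)
total: 12 segments, chained into 2 closed loop(s), length Σ = 8.786196

segments=12 loops=2 length=8.786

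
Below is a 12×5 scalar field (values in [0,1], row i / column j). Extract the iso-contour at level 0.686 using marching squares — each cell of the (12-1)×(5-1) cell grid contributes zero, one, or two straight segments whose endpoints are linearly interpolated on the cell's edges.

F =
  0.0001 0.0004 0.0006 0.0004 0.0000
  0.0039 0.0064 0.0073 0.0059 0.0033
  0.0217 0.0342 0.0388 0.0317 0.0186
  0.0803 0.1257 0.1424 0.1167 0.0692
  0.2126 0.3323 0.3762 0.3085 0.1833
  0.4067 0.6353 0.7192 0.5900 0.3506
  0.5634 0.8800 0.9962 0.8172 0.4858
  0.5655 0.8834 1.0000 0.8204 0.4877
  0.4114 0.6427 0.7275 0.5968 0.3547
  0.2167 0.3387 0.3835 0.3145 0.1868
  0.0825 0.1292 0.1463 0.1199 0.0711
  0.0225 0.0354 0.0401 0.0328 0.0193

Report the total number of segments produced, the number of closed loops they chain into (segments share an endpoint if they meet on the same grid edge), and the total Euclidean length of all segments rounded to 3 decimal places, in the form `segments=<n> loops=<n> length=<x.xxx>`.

segments=14 loops=1 length=9.806

cell (4,1): code 0100 → (4.903,2.000)–(5.000,1.604)
cell (4,2): code 1000 → (5.000,2.257)–(4.903,2.000)
cell (5,0): code 0100 → (5.207,1.000)–(6.000,0.387)
cell (5,1): code 1110 → (5.000,1.604)–(5.207,1.000)
cell (5,2): code 1101 → (5.423,3.000)–(5.000,2.257)
cell (5,3): code 1000 → (6.000,3.396)–(5.423,3.000)
cell (6,0): code 0110 → (6.000,0.387)–(7.000,0.379)
cell (6,3): code 1001 → (7.000,3.404)–(6.000,3.396)
cell (7,0): code 0010 → (7.000,0.379)–(7.820,1.000)
cell (7,1): code 0111 → (7.820,1.000)–(8.000,1.511)
cell (7,2): code 1011 → (8.000,2.318)–(7.601,3.000)
cell (7,3): code 0001 → (7.601,3.000)–(7.000,3.404)
cell (8,1): code 0010 → (8.000,1.511)–(8.121,2.000)
cell (8,2): code 0001 → (8.121,2.000)–(8.000,2.318)
total: 14 segments, chained into 1 closed loop(s), length Σ = 9.806253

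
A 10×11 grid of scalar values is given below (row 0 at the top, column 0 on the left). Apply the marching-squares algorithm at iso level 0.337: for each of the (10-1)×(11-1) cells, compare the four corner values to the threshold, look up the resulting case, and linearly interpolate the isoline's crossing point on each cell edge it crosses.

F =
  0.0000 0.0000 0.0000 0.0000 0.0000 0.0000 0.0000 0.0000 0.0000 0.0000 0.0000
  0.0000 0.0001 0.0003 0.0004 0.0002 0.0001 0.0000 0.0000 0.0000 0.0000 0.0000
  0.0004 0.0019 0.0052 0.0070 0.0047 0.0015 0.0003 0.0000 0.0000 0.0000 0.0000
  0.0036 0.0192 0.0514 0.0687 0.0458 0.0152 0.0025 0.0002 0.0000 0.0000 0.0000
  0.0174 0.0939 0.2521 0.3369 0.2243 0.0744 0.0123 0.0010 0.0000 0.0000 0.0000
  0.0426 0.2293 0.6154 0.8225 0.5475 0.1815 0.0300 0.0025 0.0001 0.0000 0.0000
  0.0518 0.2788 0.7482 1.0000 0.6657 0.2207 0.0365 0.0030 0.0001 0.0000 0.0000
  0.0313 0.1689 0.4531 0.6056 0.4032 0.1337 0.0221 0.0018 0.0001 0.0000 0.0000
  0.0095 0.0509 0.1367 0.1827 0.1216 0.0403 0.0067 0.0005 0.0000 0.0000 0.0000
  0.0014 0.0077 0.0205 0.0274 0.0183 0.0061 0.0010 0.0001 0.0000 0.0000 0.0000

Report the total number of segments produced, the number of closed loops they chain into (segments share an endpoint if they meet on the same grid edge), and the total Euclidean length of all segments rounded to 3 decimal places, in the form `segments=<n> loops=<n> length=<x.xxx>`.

cell (4,1): code 0100 → (4.234,2.000)–(5.000,1.279)
cell (4,2): code 1100 → (4.000,3.000)–(4.234,2.000)
cell (4,3): code 1100 → (4.349,4.000)–(4.000,3.000)
cell (4,4): code 1000 → (5.000,4.575)–(4.349,4.000)
cell (5,1): code 0110 → (5.000,1.279)–(6.000,1.124)
cell (5,4): code 1001 → (6.000,4.739)–(5.000,4.575)
cell (6,1): code 0110 → (6.000,1.124)–(7.000,1.591)
cell (6,4): code 1001 → (7.000,4.246)–(6.000,4.739)
cell (7,1): code 0010 → (7.000,1.591)–(7.367,2.000)
cell (7,2): code 0011 → (7.367,2.000)–(7.635,3.000)
cell (7,3): code 0011 → (7.635,3.000)–(7.235,4.000)
cell (7,4): code 0001 → (7.235,4.000)–(7.000,4.246)
total: 12 segments, chained into 1 closed loop(s), length Σ = 11.252524

segments=12 loops=1 length=11.253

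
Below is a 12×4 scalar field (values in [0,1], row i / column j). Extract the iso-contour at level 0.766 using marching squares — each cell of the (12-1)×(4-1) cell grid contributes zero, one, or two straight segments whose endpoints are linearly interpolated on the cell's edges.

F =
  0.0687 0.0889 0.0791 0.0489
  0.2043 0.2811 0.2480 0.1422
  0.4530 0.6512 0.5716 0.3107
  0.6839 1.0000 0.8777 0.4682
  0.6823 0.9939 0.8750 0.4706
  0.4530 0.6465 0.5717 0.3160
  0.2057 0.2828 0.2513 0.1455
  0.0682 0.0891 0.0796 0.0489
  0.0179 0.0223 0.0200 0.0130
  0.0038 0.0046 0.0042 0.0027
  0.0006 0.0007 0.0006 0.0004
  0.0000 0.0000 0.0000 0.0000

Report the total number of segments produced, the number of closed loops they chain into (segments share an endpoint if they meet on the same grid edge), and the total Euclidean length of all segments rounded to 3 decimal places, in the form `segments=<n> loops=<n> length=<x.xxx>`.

segments=8 loops=1 length=6.975

cell (2,0): code 0100 → (2.329,1.000)–(3.000,0.260)
cell (2,1): code 1100 → (2.635,2.000)–(2.329,1.000)
cell (2,2): code 1000 → (3.000,2.273)–(2.635,2.000)
cell (3,0): code 0110 → (3.000,0.260)–(4.000,0.269)
cell (3,2): code 1001 → (4.000,2.270)–(3.000,2.273)
cell (4,0): code 0010 → (4.000,0.269)–(4.656,1.000)
cell (4,1): code 0011 → (4.656,1.000)–(4.359,2.000)
cell (4,2): code 0001 → (4.359,2.000)–(4.000,2.270)
total: 8 segments, chained into 1 closed loop(s), length Σ = 6.975215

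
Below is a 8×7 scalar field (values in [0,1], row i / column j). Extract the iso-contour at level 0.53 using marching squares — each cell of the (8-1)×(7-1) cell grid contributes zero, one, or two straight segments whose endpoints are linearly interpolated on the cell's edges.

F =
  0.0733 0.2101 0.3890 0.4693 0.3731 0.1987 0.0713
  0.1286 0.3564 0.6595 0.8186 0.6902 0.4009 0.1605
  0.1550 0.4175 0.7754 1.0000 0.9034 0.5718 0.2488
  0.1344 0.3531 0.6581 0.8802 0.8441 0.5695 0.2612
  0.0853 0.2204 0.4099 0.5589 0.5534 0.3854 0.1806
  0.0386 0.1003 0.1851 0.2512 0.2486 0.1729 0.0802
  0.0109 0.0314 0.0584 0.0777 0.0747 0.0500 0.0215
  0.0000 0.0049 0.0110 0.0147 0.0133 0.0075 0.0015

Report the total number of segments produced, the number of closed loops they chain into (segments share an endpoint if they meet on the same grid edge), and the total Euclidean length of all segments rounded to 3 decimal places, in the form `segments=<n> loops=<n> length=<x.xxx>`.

segments=16 loops=1 length=12.117

cell (0,1): code 0100 → (0.521,2.000)–(1.000,1.573)
cell (0,2): code 1100 → (0.174,3.000)–(0.521,2.000)
cell (0,3): code 1100 → (0.495,4.000)–(0.174,3.000)
cell (0,4): code 1000 → (1.000,4.554)–(0.495,4.000)
cell (1,1): code 0110 → (1.000,1.573)–(2.000,1.314)
cell (1,4): code 1101 → (1.755,5.000)–(1.000,4.554)
cell (1,5): code 1000 → (2.000,5.129)–(1.755,5.000)
cell (2,1): code 0110 → (2.000,1.314)–(3.000,1.580)
cell (2,5): code 1001 → (3.000,5.128)–(2.000,5.129)
cell (3,1): code 0010 → (3.000,1.580)–(3.516,2.000)
cell (3,2): code 0111 → (3.516,2.000)–(4.000,2.806)
cell (3,4): code 1011 → (4.000,4.139)–(3.215,5.000)
cell (3,5): code 0001 → (3.215,5.000)–(3.000,5.128)
cell (4,2): code 0010 → (4.000,2.806)–(4.094,3.000)
cell (4,3): code 0011 → (4.094,3.000)–(4.077,4.000)
cell (4,4): code 0001 → (4.077,4.000)–(4.000,4.139)
total: 16 segments, chained into 1 closed loop(s), length Σ = 12.117153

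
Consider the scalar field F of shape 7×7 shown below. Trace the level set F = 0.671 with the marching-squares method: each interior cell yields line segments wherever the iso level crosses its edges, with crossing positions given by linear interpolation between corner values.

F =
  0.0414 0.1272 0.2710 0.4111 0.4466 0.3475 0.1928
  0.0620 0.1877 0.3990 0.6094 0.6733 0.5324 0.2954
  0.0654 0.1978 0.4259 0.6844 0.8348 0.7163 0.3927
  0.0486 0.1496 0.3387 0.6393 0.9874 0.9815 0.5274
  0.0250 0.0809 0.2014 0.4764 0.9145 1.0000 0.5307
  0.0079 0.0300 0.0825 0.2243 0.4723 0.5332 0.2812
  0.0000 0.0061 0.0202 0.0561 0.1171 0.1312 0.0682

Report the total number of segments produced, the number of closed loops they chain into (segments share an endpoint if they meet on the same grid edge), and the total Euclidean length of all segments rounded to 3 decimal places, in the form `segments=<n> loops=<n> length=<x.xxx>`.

segments=14 loops=1 length=10.029

cell (0,3): code 0100 → (0.990,4.000)–(1.000,3.964)
cell (0,4): code 1000 → (1.000,4.016)–(0.990,4.000)
cell (1,2): code 0100 → (1.821,3.000)–(2.000,2.948)
cell (1,3): code 1110 → (1.000,3.964)–(1.821,3.000)
cell (1,4): code 1101 → (1.754,5.000)–(1.000,4.016)
cell (1,5): code 1000 → (2.000,5.140)–(1.754,5.000)
cell (2,2): code 0010 → (2.000,2.948)–(2.297,3.000)
cell (2,3): code 0111 → (2.297,3.000)–(3.000,3.091)
cell (2,5): code 1001 → (3.000,5.684)–(2.000,5.140)
cell (3,3): code 0110 → (3.000,3.091)–(4.000,3.444)
cell (3,5): code 1001 → (4.000,5.701)–(3.000,5.684)
cell (4,3): code 0010 → (4.000,3.444)–(4.551,4.000)
cell (4,4): code 0011 → (4.551,4.000)–(4.705,5.000)
cell (4,5): code 0001 → (4.705,5.000)–(4.000,5.701)
total: 14 segments, chained into 1 closed loop(s), length Σ = 10.029247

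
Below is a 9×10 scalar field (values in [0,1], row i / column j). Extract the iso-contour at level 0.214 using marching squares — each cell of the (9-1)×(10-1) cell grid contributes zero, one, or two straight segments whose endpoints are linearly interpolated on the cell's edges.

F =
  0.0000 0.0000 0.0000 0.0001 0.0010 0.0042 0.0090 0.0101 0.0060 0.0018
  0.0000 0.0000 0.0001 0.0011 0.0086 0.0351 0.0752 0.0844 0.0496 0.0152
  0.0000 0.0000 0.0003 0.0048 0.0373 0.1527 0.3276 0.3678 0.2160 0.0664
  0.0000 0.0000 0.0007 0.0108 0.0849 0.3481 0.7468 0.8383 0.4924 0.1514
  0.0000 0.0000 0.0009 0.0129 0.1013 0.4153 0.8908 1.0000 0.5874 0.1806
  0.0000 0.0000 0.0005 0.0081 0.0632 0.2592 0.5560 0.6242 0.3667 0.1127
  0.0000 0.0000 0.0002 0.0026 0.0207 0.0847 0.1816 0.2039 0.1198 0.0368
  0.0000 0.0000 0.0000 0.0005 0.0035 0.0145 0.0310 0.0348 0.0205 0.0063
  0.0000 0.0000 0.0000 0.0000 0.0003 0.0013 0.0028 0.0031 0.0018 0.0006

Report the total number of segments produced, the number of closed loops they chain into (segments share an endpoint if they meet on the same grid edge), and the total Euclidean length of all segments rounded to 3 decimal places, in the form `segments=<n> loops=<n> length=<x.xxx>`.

segments=16 loops=1 length=14.164

cell (1,5): code 0100 → (1.550,6.000)–(2.000,5.350)
cell (1,6): code 1100 → (1.457,7.000)–(1.550,6.000)
cell (1,7): code 1100 → (1.988,8.000)–(1.457,7.000)
cell (1,8): code 1000 → (2.000,8.013)–(1.988,8.000)
cell (2,4): code 0100 → (2.314,5.000)–(3.000,4.491)
cell (2,5): code 1110 → (2.000,5.350)–(2.314,5.000)
cell (2,8): code 1001 → (3.000,8.816)–(2.000,8.013)
cell (3,4): code 0110 → (3.000,4.491)–(4.000,4.359)
cell (3,8): code 1001 → (4.000,8.918)–(3.000,8.816)
cell (4,4): code 0110 → (4.000,4.359)–(5.000,4.769)
cell (4,8): code 1001 → (5.000,8.601)–(4.000,8.918)
cell (5,4): code 0010 → (5.000,4.769)–(5.259,5.000)
cell (5,5): code 0011 → (5.259,5.000)–(5.913,6.000)
cell (5,6): code 0011 → (5.913,6.000)–(5.976,7.000)
cell (5,7): code 0011 → (5.976,7.000)–(5.618,8.000)
cell (5,8): code 0001 → (5.618,8.000)–(5.000,8.601)
total: 16 segments, chained into 1 closed loop(s), length Σ = 14.164248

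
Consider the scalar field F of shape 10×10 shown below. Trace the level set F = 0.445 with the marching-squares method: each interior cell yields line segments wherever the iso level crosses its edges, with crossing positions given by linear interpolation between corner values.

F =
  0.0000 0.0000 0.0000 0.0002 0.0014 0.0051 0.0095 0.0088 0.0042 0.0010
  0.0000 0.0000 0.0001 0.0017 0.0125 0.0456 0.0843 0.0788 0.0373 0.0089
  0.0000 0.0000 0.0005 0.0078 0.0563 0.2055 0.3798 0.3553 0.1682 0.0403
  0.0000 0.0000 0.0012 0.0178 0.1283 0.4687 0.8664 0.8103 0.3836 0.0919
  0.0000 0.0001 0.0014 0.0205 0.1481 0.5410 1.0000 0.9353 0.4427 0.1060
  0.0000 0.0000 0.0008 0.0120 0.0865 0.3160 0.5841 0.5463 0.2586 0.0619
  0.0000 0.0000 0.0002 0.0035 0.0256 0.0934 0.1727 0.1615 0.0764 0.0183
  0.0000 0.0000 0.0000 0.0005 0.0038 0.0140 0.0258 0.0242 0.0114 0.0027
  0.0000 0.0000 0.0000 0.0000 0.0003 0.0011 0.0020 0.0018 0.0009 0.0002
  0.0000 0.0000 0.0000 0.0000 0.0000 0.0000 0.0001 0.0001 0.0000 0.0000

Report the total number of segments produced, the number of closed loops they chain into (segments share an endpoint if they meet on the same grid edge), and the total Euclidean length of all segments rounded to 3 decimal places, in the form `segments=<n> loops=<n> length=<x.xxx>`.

segments=12 loops=1 length=10.071

cell (2,4): code 0100 → (2.910,5.000)–(3.000,4.930)
cell (2,5): code 1100 → (2.134,6.000)–(2.910,5.000)
cell (2,6): code 1100 → (2.197,7.000)–(2.134,6.000)
cell (2,7): code 1000 → (3.000,7.856)–(2.197,7.000)
cell (3,4): code 0110 → (3.000,4.930)–(4.000,4.756)
cell (3,7): code 1001 → (4.000,7.995)–(3.000,7.856)
cell (4,4): code 0010 → (4.000,4.756)–(4.427,5.000)
cell (4,5): code 0111 → (4.427,5.000)–(5.000,5.481)
cell (4,7): code 1001 → (5.000,7.352)–(4.000,7.995)
cell (5,5): code 0010 → (5.000,5.481)–(5.338,6.000)
cell (5,6): code 0011 → (5.338,6.000)–(5.263,7.000)
cell (5,7): code 0001 → (5.263,7.000)–(5.000,7.352)
total: 12 segments, chained into 1 closed loop(s), length Σ = 10.070910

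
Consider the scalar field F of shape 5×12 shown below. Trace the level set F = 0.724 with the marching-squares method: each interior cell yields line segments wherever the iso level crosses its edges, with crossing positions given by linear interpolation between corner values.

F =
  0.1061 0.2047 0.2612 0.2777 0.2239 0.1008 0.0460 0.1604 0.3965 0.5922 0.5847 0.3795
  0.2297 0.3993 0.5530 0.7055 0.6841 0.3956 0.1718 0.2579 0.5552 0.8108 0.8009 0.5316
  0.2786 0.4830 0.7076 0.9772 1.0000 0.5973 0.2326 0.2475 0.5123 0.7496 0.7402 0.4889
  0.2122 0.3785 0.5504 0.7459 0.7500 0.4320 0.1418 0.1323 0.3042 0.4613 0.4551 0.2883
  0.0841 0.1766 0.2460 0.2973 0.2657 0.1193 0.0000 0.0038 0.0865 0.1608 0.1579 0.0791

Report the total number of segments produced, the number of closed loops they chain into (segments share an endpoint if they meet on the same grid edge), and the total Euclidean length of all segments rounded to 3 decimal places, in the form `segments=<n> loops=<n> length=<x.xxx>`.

segments=16 loops=2 length=12.377

cell (0,8): code 0100 → (0.603,9.000)–(1.000,8.660)
cell (0,9): code 1100 → (0.644,10.000)–(0.603,9.000)
cell (0,10): code 1000 → (1.000,10.286)–(0.644,10.000)
cell (1,2): code 0100 → (1.068,3.000)–(2.000,2.061)
cell (1,3): code 1100 → (1.126,4.000)–(1.068,3.000)
cell (1,4): code 1000 → (2.000,4.685)–(1.126,4.000)
cell (1,8): code 0110 → (1.000,8.660)–(2.000,8.892)
cell (1,10): code 1001 → (2.000,10.064)–(1.000,10.286)
cell (2,2): code 0110 → (2.000,2.061)–(3.000,2.888)
cell (2,4): code 1001 → (3.000,4.082)–(2.000,4.685)
cell (2,8): code 0010 → (2.000,8.892)–(2.089,9.000)
cell (2,9): code 0011 → (2.089,9.000)–(2.057,10.000)
cell (2,10): code 0001 → (2.057,10.000)–(2.000,10.064)
cell (3,2): code 0010 → (3.000,2.888)–(3.049,3.000)
cell (3,3): code 0011 → (3.049,3.000)–(3.054,4.000)
cell (3,4): code 0001 → (3.054,4.000)–(3.000,4.082)
total: 16 segments, chained into 2 closed loop(s), length Σ = 12.377311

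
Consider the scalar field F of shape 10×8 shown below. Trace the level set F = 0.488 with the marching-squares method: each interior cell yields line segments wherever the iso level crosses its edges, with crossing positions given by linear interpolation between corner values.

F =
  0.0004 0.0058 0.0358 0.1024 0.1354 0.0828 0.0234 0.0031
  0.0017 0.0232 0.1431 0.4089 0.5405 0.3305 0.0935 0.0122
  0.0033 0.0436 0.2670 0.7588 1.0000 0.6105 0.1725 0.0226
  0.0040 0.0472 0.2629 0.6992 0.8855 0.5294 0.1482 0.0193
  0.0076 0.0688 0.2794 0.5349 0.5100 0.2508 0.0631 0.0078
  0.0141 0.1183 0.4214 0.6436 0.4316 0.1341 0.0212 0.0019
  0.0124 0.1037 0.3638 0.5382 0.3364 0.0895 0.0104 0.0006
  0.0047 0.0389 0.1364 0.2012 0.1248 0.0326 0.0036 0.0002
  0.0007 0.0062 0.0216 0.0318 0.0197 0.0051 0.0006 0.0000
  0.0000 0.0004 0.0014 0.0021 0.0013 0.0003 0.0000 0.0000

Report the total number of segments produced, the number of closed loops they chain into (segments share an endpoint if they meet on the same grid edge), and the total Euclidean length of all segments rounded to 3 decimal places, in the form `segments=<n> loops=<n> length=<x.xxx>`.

cell (0,3): code 0100 → (0.870,4.000)–(1.000,3.601)
cell (0,4): code 1000 → (1.000,4.250)–(0.870,4.000)
cell (1,2): code 0100 → (1.226,3.000)–(2.000,2.449)
cell (1,3): code 1110 → (1.000,3.601)–(1.226,3.000)
cell (1,4): code 1101 → (1.562,5.000)–(1.000,4.250)
cell (1,5): code 1000 → (2.000,5.280)–(1.562,5.000)
cell (2,2): code 0110 → (2.000,2.449)–(3.000,2.516)
cell (2,5): code 1001 → (3.000,5.109)–(2.000,5.280)
cell (3,2): code 0110 → (3.000,2.516)–(4.000,2.816)
cell (3,4): code 1011 → (4.000,4.085)–(3.149,5.000)
cell (3,5): code 0001 → (3.149,5.000)–(3.000,5.109)
cell (4,2): code 0110 → (4.000,2.816)–(5.000,2.300)
cell (4,3): code 1011 → (5.000,3.734)–(4.281,4.000)
cell (4,4): code 0001 → (4.281,4.000)–(4.000,4.085)
cell (5,2): code 0110 → (5.000,2.300)–(6.000,2.712)
cell (5,3): code 1001 → (6.000,3.249)–(5.000,3.734)
cell (6,2): code 0010 → (6.000,2.712)–(6.149,3.000)
cell (6,3): code 0001 → (6.149,3.000)–(6.000,3.249)
total: 18 segments, chained into 1 closed loop(s), length Σ = 13.237750

segments=18 loops=1 length=13.238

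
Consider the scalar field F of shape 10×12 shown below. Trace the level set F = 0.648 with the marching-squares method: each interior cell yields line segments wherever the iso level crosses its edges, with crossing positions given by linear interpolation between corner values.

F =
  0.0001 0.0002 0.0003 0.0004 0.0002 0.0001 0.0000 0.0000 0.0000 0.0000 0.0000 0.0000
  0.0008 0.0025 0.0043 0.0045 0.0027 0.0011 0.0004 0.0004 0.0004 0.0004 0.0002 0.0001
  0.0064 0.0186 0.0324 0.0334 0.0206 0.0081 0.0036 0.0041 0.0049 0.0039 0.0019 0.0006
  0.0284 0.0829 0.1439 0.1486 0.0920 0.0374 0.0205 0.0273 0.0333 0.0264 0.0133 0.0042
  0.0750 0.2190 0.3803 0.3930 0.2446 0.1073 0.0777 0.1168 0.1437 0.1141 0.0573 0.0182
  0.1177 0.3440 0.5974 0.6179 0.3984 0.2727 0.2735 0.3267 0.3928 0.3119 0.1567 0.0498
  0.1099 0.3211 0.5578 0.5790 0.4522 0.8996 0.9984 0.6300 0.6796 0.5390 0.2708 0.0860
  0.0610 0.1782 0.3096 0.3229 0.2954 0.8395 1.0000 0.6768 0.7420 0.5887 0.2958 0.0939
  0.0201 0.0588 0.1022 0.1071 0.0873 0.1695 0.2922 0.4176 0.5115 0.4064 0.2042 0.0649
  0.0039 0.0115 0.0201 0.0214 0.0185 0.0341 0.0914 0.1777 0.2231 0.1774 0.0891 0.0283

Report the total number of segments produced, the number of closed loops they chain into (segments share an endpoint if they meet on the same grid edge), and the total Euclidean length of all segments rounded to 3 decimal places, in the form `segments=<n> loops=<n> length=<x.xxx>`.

cell (5,4): code 0100 → (5.599,5.000)–(6.000,4.438)
cell (5,5): code 1100 → (5.517,6.000)–(5.599,5.000)
cell (5,6): code 1000 → (6.000,6.951)–(5.517,6.000)
cell (5,7): code 0100 → (5.890,8.000)–(6.000,7.363)
cell (5,8): code 1000 → (6.000,8.225)–(5.890,8.000)
cell (6,4): code 0110 → (6.000,4.438)–(7.000,4.648)
cell (6,6): code 1101 → (6.385,7.000)–(6.000,6.951)
cell (6,7): code 1110 → (6.000,7.363)–(6.385,7.000)
cell (6,8): code 1001 → (7.000,8.613)–(6.000,8.225)
cell (7,4): code 0010 → (7.000,4.648)–(7.286,5.000)
cell (7,5): code 0011 → (7.286,5.000)–(7.497,6.000)
cell (7,6): code 0011 → (7.497,6.000)–(7.111,7.000)
cell (7,7): code 0011 → (7.111,7.000)–(7.408,8.000)
cell (7,8): code 0001 → (7.408,8.000)–(7.000,8.613)
total: 14 segments, chained into 1 closed loop(s), length Σ = 10.996209

segments=14 loops=1 length=10.996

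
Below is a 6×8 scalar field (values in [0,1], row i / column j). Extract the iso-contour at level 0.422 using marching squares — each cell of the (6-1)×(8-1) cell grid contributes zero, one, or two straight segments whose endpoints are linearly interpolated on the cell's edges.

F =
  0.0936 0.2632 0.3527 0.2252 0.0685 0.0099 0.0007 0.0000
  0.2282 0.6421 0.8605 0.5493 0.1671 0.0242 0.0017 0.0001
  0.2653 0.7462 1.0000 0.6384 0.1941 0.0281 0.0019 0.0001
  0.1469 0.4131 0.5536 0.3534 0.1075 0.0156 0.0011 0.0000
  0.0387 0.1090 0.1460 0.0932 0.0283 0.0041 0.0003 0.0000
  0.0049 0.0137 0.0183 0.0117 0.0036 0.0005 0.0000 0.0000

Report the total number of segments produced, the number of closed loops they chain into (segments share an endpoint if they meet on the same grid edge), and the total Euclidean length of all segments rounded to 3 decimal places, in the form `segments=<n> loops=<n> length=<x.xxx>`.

cell (0,0): code 0100 → (0.419,1.000)–(1.000,0.468)
cell (0,1): code 1100 → (0.136,2.000)–(0.419,1.000)
cell (0,2): code 1100 → (0.607,3.000)–(0.136,2.000)
cell (0,3): code 1000 → (1.000,3.333)–(0.607,3.000)
cell (1,0): code 0110 → (1.000,0.468)–(2.000,0.326)
cell (1,3): code 1001 → (2.000,3.487)–(1.000,3.333)
cell (2,0): code 0010 → (2.000,0.326)–(2.973,1.000)
cell (2,1): code 0111 → (2.973,1.000)–(3.000,1.063)
cell (2,2): code 1011 → (3.000,2.657)–(2.759,3.000)
cell (2,3): code 0001 → (2.759,3.000)–(2.000,3.487)
cell (3,1): code 0010 → (3.000,1.063)–(3.323,2.000)
cell (3,2): code 0001 → (3.323,2.000)–(3.000,2.657)
total: 12 segments, chained into 1 closed loop(s), length Σ = 9.765472

segments=12 loops=1 length=9.765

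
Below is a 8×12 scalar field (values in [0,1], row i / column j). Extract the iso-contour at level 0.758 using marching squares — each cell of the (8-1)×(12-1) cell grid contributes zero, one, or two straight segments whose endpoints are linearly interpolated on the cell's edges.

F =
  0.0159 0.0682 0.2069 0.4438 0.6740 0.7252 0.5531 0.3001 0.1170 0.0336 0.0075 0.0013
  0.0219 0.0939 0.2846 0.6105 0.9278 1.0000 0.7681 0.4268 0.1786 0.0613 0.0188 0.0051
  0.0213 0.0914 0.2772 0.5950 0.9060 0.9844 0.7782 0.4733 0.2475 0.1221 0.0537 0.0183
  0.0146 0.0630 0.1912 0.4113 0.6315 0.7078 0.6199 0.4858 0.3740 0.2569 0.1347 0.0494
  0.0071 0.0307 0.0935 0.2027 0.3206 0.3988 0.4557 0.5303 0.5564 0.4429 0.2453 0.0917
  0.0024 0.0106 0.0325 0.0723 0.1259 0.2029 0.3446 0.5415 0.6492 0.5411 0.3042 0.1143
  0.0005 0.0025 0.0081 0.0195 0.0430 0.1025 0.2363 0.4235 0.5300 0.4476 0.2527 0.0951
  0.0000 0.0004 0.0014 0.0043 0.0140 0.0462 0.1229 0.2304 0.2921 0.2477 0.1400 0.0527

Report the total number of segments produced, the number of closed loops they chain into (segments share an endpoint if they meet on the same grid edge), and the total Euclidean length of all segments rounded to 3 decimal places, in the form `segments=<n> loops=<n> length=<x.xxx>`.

cell (0,3): code 0100 → (0.331,4.000)–(1.000,3.465)
cell (0,4): code 1100 → (0.119,5.000)–(0.331,4.000)
cell (0,5): code 1100 → (0.953,6.000)–(0.119,5.000)
cell (0,6): code 1000 → (1.000,6.030)–(0.953,6.000)
cell (1,3): code 0110 → (1.000,3.465)–(2.000,3.524)
cell (1,6): code 1001 → (2.000,6.066)–(1.000,6.030)
cell (2,3): code 0010 → (2.000,3.524)–(2.539,4.000)
cell (2,4): code 0011 → (2.539,4.000)–(2.819,5.000)
cell (2,5): code 0011 → (2.819,5.000)–(2.128,6.000)
cell (2,6): code 0001 → (2.128,6.000)–(2.000,6.066)
total: 10 segments, chained into 1 closed loop(s), length Σ = 8.355401

segments=10 loops=1 length=8.355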